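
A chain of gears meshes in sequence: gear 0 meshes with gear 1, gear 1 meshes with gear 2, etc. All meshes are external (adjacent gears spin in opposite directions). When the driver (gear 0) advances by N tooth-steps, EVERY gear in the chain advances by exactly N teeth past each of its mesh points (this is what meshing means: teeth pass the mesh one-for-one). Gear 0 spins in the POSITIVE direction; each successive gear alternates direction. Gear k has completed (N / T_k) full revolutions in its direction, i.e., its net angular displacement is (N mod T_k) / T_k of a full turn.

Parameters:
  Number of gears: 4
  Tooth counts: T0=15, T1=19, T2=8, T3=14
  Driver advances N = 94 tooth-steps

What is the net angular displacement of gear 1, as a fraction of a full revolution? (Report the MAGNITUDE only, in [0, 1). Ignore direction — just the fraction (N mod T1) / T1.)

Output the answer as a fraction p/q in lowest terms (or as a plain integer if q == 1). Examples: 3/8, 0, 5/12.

Answer: 18/19

Derivation:
Chain of 4 gears, tooth counts: [15, 19, 8, 14]
  gear 0: T0=15, direction=positive, advance = 94 mod 15 = 4 teeth = 4/15 turn
  gear 1: T1=19, direction=negative, advance = 94 mod 19 = 18 teeth = 18/19 turn
  gear 2: T2=8, direction=positive, advance = 94 mod 8 = 6 teeth = 6/8 turn
  gear 3: T3=14, direction=negative, advance = 94 mod 14 = 10 teeth = 10/14 turn
Gear 1: 94 mod 19 = 18
Fraction = 18 / 19 = 18/19 (gcd(18,19)=1) = 18/19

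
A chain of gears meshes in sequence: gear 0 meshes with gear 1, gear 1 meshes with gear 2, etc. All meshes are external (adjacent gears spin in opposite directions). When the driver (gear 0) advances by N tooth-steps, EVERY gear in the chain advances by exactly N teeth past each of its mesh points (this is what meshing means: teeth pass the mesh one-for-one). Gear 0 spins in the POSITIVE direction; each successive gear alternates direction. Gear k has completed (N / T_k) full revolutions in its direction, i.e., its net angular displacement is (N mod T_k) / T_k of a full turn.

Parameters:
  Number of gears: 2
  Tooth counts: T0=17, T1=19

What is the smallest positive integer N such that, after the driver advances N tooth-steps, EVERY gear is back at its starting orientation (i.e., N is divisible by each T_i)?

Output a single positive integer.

Gear k returns to start when N is a multiple of T_k.
All gears at start simultaneously when N is a common multiple of [17, 19]; the smallest such N is lcm(17, 19).
Start: lcm = T0 = 17
Fold in T1=19: gcd(17, 19) = 1; lcm(17, 19) = 17 * 19 / 1 = 323 / 1 = 323
Full cycle length = 323

Answer: 323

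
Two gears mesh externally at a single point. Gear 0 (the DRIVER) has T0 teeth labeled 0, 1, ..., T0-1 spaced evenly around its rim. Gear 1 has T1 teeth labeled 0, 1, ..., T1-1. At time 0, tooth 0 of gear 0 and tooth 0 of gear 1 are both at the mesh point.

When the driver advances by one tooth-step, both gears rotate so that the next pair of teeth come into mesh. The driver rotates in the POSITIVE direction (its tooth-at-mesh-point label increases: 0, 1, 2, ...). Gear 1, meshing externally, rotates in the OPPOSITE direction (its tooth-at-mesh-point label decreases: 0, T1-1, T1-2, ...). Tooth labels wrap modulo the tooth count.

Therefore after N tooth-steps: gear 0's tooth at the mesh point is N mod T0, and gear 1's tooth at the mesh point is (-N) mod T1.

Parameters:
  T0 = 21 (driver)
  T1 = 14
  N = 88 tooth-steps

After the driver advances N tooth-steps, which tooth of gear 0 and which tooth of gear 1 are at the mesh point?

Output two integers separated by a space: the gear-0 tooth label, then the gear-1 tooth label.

Answer: 4 10

Derivation:
Gear 0 (driver, T0=21): tooth at mesh = N mod T0
  88 = 4 * 21 + 4, so 88 mod 21 = 4
  gear 0 tooth = 4
Gear 1 (driven, T1=14): tooth at mesh = (-N) mod T1
  88 = 6 * 14 + 4, so 88 mod 14 = 4
  (-88) mod 14 = (-4) mod 14 = 14 - 4 = 10
Mesh after 88 steps: gear-0 tooth 4 meets gear-1 tooth 10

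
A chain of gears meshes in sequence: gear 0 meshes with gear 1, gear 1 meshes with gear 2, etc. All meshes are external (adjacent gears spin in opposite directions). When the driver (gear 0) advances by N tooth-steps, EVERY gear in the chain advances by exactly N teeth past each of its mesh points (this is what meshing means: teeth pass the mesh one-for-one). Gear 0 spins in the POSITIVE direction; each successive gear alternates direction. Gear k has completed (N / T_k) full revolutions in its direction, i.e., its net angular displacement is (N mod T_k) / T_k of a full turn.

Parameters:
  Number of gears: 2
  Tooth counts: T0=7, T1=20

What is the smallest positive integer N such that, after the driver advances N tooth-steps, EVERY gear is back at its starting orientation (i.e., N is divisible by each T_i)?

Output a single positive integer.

Gear k returns to start when N is a multiple of T_k.
All gears at start simultaneously when N is a common multiple of [7, 20]; the smallest such N is lcm(7, 20).
Start: lcm = T0 = 7
Fold in T1=20: gcd(7, 20) = 1; lcm(7, 20) = 7 * 20 / 1 = 140 / 1 = 140
Full cycle length = 140

Answer: 140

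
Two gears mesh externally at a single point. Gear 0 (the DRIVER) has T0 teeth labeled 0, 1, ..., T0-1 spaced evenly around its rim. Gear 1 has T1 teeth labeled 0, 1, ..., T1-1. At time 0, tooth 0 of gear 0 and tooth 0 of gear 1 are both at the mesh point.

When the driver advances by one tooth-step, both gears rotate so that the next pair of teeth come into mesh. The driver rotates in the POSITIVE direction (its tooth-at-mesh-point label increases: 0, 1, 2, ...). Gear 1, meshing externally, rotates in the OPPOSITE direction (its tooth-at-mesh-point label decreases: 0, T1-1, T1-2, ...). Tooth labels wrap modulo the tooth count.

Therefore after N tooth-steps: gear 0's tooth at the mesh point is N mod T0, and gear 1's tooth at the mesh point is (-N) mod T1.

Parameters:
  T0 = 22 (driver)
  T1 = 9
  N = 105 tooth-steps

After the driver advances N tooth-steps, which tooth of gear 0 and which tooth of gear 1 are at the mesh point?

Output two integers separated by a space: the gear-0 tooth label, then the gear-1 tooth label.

Gear 0 (driver, T0=22): tooth at mesh = N mod T0
  105 = 4 * 22 + 17, so 105 mod 22 = 17
  gear 0 tooth = 17
Gear 1 (driven, T1=9): tooth at mesh = (-N) mod T1
  105 = 11 * 9 + 6, so 105 mod 9 = 6
  (-105) mod 9 = (-6) mod 9 = 9 - 6 = 3
Mesh after 105 steps: gear-0 tooth 17 meets gear-1 tooth 3

Answer: 17 3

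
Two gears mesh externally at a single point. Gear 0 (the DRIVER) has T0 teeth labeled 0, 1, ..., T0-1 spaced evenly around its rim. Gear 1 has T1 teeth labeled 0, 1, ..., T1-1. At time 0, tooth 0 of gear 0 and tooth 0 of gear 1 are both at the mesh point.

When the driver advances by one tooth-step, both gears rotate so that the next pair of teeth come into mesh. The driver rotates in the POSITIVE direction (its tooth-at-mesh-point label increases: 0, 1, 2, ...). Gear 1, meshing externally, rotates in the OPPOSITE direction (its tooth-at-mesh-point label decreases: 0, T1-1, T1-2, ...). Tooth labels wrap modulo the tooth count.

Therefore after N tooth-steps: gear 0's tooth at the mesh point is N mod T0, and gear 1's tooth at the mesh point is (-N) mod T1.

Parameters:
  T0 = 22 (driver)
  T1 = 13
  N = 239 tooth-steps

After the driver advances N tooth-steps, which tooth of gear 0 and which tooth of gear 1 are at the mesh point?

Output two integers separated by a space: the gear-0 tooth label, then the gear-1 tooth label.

Answer: 19 8

Derivation:
Gear 0 (driver, T0=22): tooth at mesh = N mod T0
  239 = 10 * 22 + 19, so 239 mod 22 = 19
  gear 0 tooth = 19
Gear 1 (driven, T1=13): tooth at mesh = (-N) mod T1
  239 = 18 * 13 + 5, so 239 mod 13 = 5
  (-239) mod 13 = (-5) mod 13 = 13 - 5 = 8
Mesh after 239 steps: gear-0 tooth 19 meets gear-1 tooth 8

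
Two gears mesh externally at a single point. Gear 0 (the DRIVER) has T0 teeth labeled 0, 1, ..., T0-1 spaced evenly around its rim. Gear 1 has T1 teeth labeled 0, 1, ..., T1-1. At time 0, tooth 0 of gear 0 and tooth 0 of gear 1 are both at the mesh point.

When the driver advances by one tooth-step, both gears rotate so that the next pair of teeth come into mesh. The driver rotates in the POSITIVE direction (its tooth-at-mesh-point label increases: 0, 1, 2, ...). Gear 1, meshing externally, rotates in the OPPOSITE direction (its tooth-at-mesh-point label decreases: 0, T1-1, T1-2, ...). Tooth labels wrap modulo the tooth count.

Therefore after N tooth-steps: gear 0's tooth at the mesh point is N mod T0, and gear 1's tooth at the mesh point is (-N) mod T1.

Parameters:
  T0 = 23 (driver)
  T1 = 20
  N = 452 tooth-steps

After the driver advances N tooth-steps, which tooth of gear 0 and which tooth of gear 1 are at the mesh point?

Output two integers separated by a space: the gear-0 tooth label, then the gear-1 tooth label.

Gear 0 (driver, T0=23): tooth at mesh = N mod T0
  452 = 19 * 23 + 15, so 452 mod 23 = 15
  gear 0 tooth = 15
Gear 1 (driven, T1=20): tooth at mesh = (-N) mod T1
  452 = 22 * 20 + 12, so 452 mod 20 = 12
  (-452) mod 20 = (-12) mod 20 = 20 - 12 = 8
Mesh after 452 steps: gear-0 tooth 15 meets gear-1 tooth 8

Answer: 15 8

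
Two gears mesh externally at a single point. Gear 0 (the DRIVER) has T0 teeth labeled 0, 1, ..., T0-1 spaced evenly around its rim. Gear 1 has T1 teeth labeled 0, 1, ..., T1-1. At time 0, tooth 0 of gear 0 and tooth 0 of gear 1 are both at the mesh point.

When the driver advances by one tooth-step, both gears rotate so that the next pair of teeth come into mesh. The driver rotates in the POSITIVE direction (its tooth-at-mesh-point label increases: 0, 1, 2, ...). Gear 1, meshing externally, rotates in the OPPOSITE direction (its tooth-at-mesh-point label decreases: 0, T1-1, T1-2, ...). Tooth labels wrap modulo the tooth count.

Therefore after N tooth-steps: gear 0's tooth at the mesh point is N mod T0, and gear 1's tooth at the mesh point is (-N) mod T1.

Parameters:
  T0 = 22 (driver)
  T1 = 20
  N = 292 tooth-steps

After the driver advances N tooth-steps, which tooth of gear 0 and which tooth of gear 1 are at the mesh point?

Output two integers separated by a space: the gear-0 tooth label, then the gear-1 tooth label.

Answer: 6 8

Derivation:
Gear 0 (driver, T0=22): tooth at mesh = N mod T0
  292 = 13 * 22 + 6, so 292 mod 22 = 6
  gear 0 tooth = 6
Gear 1 (driven, T1=20): tooth at mesh = (-N) mod T1
  292 = 14 * 20 + 12, so 292 mod 20 = 12
  (-292) mod 20 = (-12) mod 20 = 20 - 12 = 8
Mesh after 292 steps: gear-0 tooth 6 meets gear-1 tooth 8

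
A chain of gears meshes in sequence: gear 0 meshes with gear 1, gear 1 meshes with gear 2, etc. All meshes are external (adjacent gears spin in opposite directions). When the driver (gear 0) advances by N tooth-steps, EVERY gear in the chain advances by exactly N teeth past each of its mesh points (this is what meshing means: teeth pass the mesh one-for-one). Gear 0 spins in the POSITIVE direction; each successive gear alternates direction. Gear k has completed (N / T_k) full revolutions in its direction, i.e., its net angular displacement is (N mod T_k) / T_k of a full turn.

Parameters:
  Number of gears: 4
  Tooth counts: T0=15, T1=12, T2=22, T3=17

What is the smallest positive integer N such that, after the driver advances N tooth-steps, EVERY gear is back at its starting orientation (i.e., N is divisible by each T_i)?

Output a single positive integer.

Answer: 11220

Derivation:
Gear k returns to start when N is a multiple of T_k.
All gears at start simultaneously when N is a common multiple of [15, 12, 22, 17]; the smallest such N is lcm(15, 12, 22, 17).
Start: lcm = T0 = 15
Fold in T1=12: gcd(15, 12) = 3; lcm(15, 12) = 15 * 12 / 3 = 180 / 3 = 60
Fold in T2=22: gcd(60, 22) = 2; lcm(60, 22) = 60 * 22 / 2 = 1320 / 2 = 660
Fold in T3=17: gcd(660, 17) = 1; lcm(660, 17) = 660 * 17 / 1 = 11220 / 1 = 11220
Full cycle length = 11220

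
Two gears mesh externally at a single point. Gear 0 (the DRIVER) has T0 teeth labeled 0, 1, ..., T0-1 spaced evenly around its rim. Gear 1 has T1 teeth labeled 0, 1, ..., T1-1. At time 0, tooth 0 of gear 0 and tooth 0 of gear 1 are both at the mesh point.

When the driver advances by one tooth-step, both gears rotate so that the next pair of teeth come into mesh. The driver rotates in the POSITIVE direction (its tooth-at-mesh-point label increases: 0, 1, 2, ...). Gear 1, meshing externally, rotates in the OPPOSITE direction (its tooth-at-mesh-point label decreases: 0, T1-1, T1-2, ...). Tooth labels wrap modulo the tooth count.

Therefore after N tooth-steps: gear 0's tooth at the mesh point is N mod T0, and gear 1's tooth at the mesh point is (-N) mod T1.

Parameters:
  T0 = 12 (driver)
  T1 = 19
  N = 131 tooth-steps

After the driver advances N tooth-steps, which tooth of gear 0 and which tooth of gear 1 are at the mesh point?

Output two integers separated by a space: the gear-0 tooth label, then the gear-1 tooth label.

Gear 0 (driver, T0=12): tooth at mesh = N mod T0
  131 = 10 * 12 + 11, so 131 mod 12 = 11
  gear 0 tooth = 11
Gear 1 (driven, T1=19): tooth at mesh = (-N) mod T1
  131 = 6 * 19 + 17, so 131 mod 19 = 17
  (-131) mod 19 = (-17) mod 19 = 19 - 17 = 2
Mesh after 131 steps: gear-0 tooth 11 meets gear-1 tooth 2

Answer: 11 2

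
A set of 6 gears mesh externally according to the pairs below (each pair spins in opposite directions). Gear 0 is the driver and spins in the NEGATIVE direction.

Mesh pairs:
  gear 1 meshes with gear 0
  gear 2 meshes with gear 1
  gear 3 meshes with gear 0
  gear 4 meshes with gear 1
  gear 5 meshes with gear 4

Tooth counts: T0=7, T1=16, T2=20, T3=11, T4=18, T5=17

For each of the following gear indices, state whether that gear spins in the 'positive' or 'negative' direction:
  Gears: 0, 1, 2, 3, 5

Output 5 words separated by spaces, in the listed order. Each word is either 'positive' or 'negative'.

Gear 0 (driver): negative (depth 0)
  gear 1: meshes with gear 0 -> depth 1 -> positive (opposite of gear 0)
  gear 2: meshes with gear 1 -> depth 2 -> negative (opposite of gear 1)
  gear 3: meshes with gear 0 -> depth 1 -> positive (opposite of gear 0)
  gear 4: meshes with gear 1 -> depth 2 -> negative (opposite of gear 1)
  gear 5: meshes with gear 4 -> depth 3 -> positive (opposite of gear 4)
Queried indices 0, 1, 2, 3, 5 -> negative, positive, negative, positive, positive

Answer: negative positive negative positive positive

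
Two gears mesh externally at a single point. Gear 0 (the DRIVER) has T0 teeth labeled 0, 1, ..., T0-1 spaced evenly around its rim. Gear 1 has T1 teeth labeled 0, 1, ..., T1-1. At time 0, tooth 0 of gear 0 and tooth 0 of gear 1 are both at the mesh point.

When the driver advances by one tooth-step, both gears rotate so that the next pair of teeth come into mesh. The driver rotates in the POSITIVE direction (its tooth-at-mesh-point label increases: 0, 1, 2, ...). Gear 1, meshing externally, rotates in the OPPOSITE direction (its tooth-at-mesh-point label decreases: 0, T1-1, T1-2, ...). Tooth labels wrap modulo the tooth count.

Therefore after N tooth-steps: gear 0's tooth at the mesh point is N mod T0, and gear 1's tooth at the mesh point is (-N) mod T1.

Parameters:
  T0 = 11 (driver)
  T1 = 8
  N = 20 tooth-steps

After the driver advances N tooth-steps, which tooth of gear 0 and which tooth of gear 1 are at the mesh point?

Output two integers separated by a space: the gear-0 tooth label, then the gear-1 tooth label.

Answer: 9 4

Derivation:
Gear 0 (driver, T0=11): tooth at mesh = N mod T0
  20 = 1 * 11 + 9, so 20 mod 11 = 9
  gear 0 tooth = 9
Gear 1 (driven, T1=8): tooth at mesh = (-N) mod T1
  20 = 2 * 8 + 4, so 20 mod 8 = 4
  (-20) mod 8 = (-4) mod 8 = 8 - 4 = 4
Mesh after 20 steps: gear-0 tooth 9 meets gear-1 tooth 4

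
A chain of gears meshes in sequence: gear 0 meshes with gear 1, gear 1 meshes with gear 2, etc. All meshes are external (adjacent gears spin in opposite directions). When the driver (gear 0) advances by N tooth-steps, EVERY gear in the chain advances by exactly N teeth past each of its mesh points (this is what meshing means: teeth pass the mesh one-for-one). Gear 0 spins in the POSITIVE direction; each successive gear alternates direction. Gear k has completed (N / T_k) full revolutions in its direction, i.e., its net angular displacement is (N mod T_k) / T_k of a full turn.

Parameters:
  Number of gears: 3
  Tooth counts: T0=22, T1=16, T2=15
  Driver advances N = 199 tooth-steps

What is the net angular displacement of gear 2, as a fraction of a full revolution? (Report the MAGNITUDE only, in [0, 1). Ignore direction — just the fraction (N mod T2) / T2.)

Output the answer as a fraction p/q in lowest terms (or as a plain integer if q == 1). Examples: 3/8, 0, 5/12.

Chain of 3 gears, tooth counts: [22, 16, 15]
  gear 0: T0=22, direction=positive, advance = 199 mod 22 = 1 teeth = 1/22 turn
  gear 1: T1=16, direction=negative, advance = 199 mod 16 = 7 teeth = 7/16 turn
  gear 2: T2=15, direction=positive, advance = 199 mod 15 = 4 teeth = 4/15 turn
Gear 2: 199 mod 15 = 4
Fraction = 4 / 15 = 4/15 (gcd(4,15)=1) = 4/15

Answer: 4/15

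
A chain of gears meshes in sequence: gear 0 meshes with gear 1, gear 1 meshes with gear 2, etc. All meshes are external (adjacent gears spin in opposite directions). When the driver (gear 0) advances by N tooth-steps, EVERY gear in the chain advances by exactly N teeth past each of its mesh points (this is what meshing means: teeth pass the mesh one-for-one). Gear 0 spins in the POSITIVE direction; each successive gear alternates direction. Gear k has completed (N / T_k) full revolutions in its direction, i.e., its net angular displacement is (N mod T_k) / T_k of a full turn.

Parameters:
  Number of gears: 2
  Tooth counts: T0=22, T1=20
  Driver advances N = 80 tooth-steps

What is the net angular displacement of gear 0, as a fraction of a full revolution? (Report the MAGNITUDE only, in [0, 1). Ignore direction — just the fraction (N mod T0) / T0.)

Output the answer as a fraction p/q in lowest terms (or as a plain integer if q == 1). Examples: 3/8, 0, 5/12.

Answer: 7/11

Derivation:
Chain of 2 gears, tooth counts: [22, 20]
  gear 0: T0=22, direction=positive, advance = 80 mod 22 = 14 teeth = 14/22 turn
  gear 1: T1=20, direction=negative, advance = 80 mod 20 = 0 teeth = 0/20 turn
Gear 0: 80 mod 22 = 14
Fraction = 14 / 22 = 7/11 (gcd(14,22)=2) = 7/11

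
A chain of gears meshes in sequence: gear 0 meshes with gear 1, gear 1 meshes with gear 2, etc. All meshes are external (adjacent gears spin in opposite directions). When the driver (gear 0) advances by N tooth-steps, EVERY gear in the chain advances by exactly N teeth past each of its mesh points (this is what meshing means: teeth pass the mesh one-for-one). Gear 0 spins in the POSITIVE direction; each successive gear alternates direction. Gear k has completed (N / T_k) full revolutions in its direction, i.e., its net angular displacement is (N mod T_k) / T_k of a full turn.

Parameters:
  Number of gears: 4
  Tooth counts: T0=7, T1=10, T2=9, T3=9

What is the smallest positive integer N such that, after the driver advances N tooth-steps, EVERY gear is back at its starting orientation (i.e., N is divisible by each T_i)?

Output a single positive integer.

Answer: 630

Derivation:
Gear k returns to start when N is a multiple of T_k.
All gears at start simultaneously when N is a common multiple of [7, 10, 9, 9]; the smallest such N is lcm(7, 10, 9, 9).
Start: lcm = T0 = 7
Fold in T1=10: gcd(7, 10) = 1; lcm(7, 10) = 7 * 10 / 1 = 70 / 1 = 70
Fold in T2=9: gcd(70, 9) = 1; lcm(70, 9) = 70 * 9 / 1 = 630 / 1 = 630
Fold in T3=9: gcd(630, 9) = 9; lcm(630, 9) = 630 * 9 / 9 = 5670 / 9 = 630
Full cycle length = 630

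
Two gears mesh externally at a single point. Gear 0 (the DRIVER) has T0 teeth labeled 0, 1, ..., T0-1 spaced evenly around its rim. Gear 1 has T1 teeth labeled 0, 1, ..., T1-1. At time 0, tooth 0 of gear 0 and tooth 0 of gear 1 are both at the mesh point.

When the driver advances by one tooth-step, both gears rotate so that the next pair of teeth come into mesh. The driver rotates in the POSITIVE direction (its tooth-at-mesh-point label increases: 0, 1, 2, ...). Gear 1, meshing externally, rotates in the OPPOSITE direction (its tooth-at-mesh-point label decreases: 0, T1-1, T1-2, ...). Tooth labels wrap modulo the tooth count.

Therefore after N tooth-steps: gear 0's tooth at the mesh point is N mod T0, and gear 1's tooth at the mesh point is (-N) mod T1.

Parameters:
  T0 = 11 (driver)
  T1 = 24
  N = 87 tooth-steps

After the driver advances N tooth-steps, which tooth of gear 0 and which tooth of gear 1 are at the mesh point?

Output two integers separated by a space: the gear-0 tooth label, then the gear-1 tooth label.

Gear 0 (driver, T0=11): tooth at mesh = N mod T0
  87 = 7 * 11 + 10, so 87 mod 11 = 10
  gear 0 tooth = 10
Gear 1 (driven, T1=24): tooth at mesh = (-N) mod T1
  87 = 3 * 24 + 15, so 87 mod 24 = 15
  (-87) mod 24 = (-15) mod 24 = 24 - 15 = 9
Mesh after 87 steps: gear-0 tooth 10 meets gear-1 tooth 9

Answer: 10 9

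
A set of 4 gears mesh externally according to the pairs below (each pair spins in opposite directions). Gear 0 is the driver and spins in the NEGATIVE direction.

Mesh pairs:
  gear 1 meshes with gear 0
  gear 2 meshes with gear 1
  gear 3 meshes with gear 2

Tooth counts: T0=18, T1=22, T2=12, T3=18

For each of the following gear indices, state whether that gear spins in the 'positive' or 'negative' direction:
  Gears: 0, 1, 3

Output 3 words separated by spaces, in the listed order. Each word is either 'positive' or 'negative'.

Answer: negative positive positive

Derivation:
Gear 0 (driver): negative (depth 0)
  gear 1: meshes with gear 0 -> depth 1 -> positive (opposite of gear 0)
  gear 2: meshes with gear 1 -> depth 2 -> negative (opposite of gear 1)
  gear 3: meshes with gear 2 -> depth 3 -> positive (opposite of gear 2)
Queried indices 0, 1, 3 -> negative, positive, positive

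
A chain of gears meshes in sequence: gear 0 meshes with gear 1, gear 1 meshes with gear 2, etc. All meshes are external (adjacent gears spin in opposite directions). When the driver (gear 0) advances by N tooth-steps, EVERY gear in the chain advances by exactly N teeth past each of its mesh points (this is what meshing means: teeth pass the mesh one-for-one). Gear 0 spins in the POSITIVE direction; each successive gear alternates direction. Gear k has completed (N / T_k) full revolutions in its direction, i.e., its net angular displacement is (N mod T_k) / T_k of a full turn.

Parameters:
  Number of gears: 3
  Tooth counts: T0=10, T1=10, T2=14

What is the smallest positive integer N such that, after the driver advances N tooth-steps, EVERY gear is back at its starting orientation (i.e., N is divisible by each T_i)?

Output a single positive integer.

Gear k returns to start when N is a multiple of T_k.
All gears at start simultaneously when N is a common multiple of [10, 10, 14]; the smallest such N is lcm(10, 10, 14).
Start: lcm = T0 = 10
Fold in T1=10: gcd(10, 10) = 10; lcm(10, 10) = 10 * 10 / 10 = 100 / 10 = 10
Fold in T2=14: gcd(10, 14) = 2; lcm(10, 14) = 10 * 14 / 2 = 140 / 2 = 70
Full cycle length = 70

Answer: 70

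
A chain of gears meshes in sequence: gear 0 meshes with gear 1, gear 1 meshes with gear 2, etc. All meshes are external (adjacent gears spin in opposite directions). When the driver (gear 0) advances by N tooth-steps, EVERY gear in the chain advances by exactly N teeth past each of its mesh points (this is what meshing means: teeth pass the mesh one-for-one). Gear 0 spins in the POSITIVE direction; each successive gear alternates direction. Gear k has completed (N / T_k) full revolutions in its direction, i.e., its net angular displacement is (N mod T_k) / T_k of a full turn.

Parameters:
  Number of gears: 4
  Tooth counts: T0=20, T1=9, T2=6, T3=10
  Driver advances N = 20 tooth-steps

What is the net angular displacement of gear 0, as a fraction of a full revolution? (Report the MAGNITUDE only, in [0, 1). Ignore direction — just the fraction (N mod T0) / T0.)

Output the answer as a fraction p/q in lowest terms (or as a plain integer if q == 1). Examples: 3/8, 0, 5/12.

Answer: 0

Derivation:
Chain of 4 gears, tooth counts: [20, 9, 6, 10]
  gear 0: T0=20, direction=positive, advance = 20 mod 20 = 0 teeth = 0/20 turn
  gear 1: T1=9, direction=negative, advance = 20 mod 9 = 2 teeth = 2/9 turn
  gear 2: T2=6, direction=positive, advance = 20 mod 6 = 2 teeth = 2/6 turn
  gear 3: T3=10, direction=negative, advance = 20 mod 10 = 0 teeth = 0/10 turn
Gear 0: 20 mod 20 = 0
Fraction = 0 / 20 = 0/1 (gcd(0,20)=20) = 0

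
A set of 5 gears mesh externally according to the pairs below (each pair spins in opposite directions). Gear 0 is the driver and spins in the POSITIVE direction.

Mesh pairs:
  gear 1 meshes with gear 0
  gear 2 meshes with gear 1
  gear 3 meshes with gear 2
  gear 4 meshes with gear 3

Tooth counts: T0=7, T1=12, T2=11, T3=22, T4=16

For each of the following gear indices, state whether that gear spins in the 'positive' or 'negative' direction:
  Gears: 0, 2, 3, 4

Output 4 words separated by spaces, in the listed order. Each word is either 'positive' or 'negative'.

Gear 0 (driver): positive (depth 0)
  gear 1: meshes with gear 0 -> depth 1 -> negative (opposite of gear 0)
  gear 2: meshes with gear 1 -> depth 2 -> positive (opposite of gear 1)
  gear 3: meshes with gear 2 -> depth 3 -> negative (opposite of gear 2)
  gear 4: meshes with gear 3 -> depth 4 -> positive (opposite of gear 3)
Queried indices 0, 2, 3, 4 -> positive, positive, negative, positive

Answer: positive positive negative positive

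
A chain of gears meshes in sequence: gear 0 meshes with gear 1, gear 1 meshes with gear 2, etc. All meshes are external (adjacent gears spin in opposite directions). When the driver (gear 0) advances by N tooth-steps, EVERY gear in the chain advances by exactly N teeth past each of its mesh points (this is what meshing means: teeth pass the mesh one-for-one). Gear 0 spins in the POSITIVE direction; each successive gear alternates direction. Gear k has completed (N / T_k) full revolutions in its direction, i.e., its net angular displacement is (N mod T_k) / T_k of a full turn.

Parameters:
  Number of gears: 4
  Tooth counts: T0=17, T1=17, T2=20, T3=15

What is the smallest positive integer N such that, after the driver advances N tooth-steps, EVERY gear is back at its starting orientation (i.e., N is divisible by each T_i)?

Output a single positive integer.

Answer: 1020

Derivation:
Gear k returns to start when N is a multiple of T_k.
All gears at start simultaneously when N is a common multiple of [17, 17, 20, 15]; the smallest such N is lcm(17, 17, 20, 15).
Start: lcm = T0 = 17
Fold in T1=17: gcd(17, 17) = 17; lcm(17, 17) = 17 * 17 / 17 = 289 / 17 = 17
Fold in T2=20: gcd(17, 20) = 1; lcm(17, 20) = 17 * 20 / 1 = 340 / 1 = 340
Fold in T3=15: gcd(340, 15) = 5; lcm(340, 15) = 340 * 15 / 5 = 5100 / 5 = 1020
Full cycle length = 1020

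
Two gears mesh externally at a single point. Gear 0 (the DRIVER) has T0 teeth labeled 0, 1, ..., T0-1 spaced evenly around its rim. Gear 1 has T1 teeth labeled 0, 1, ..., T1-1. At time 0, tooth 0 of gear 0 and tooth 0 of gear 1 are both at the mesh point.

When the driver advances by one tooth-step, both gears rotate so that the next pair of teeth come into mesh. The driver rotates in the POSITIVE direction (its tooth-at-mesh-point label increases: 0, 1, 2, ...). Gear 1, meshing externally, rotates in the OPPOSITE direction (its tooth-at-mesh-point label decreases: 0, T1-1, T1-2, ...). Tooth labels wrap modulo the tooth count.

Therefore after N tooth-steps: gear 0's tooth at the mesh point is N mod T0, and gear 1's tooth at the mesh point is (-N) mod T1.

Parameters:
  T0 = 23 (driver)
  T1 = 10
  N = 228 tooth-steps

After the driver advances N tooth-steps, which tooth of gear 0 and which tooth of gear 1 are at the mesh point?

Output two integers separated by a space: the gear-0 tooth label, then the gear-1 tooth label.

Answer: 21 2

Derivation:
Gear 0 (driver, T0=23): tooth at mesh = N mod T0
  228 = 9 * 23 + 21, so 228 mod 23 = 21
  gear 0 tooth = 21
Gear 1 (driven, T1=10): tooth at mesh = (-N) mod T1
  228 = 22 * 10 + 8, so 228 mod 10 = 8
  (-228) mod 10 = (-8) mod 10 = 10 - 8 = 2
Mesh after 228 steps: gear-0 tooth 21 meets gear-1 tooth 2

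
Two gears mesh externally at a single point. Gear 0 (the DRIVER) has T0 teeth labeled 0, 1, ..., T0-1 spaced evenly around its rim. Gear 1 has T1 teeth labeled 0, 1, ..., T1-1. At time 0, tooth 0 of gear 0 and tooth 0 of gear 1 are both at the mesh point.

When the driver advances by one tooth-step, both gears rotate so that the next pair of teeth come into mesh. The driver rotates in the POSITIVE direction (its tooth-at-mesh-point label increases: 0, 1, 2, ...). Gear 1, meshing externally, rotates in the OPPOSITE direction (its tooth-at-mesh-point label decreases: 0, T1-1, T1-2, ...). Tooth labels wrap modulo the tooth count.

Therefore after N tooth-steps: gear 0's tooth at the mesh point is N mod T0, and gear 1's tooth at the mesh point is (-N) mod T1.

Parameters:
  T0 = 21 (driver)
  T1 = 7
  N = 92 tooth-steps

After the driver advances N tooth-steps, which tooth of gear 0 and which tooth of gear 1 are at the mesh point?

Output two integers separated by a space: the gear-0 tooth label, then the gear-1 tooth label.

Answer: 8 6

Derivation:
Gear 0 (driver, T0=21): tooth at mesh = N mod T0
  92 = 4 * 21 + 8, so 92 mod 21 = 8
  gear 0 tooth = 8
Gear 1 (driven, T1=7): tooth at mesh = (-N) mod T1
  92 = 13 * 7 + 1, so 92 mod 7 = 1
  (-92) mod 7 = (-1) mod 7 = 7 - 1 = 6
Mesh after 92 steps: gear-0 tooth 8 meets gear-1 tooth 6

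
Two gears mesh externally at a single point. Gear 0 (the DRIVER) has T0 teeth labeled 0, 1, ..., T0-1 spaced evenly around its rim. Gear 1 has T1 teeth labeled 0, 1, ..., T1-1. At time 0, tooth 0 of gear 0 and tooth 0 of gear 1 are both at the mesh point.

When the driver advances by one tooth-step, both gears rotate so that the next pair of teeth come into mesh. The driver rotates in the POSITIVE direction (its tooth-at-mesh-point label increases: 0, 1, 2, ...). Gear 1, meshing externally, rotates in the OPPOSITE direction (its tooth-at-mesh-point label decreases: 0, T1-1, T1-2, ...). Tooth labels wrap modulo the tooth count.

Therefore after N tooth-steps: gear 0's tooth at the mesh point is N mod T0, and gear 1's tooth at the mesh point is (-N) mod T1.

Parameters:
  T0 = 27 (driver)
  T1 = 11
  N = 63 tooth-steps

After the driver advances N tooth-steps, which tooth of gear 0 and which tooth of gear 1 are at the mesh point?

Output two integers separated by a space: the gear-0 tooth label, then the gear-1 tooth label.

Gear 0 (driver, T0=27): tooth at mesh = N mod T0
  63 = 2 * 27 + 9, so 63 mod 27 = 9
  gear 0 tooth = 9
Gear 1 (driven, T1=11): tooth at mesh = (-N) mod T1
  63 = 5 * 11 + 8, so 63 mod 11 = 8
  (-63) mod 11 = (-8) mod 11 = 11 - 8 = 3
Mesh after 63 steps: gear-0 tooth 9 meets gear-1 tooth 3

Answer: 9 3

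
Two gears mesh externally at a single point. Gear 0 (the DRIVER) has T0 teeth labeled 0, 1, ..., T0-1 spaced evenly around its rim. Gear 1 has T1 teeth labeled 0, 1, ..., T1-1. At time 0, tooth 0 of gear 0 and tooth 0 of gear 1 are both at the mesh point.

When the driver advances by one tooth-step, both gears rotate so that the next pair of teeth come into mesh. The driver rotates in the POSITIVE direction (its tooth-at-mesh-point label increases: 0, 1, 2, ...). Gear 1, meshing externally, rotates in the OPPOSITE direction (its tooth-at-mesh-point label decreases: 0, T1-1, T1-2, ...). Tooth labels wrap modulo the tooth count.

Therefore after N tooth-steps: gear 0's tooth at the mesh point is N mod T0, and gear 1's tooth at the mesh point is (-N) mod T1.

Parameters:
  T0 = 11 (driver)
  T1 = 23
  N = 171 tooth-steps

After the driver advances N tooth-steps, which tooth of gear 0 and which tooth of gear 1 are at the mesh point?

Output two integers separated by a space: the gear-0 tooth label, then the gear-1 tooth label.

Gear 0 (driver, T0=11): tooth at mesh = N mod T0
  171 = 15 * 11 + 6, so 171 mod 11 = 6
  gear 0 tooth = 6
Gear 1 (driven, T1=23): tooth at mesh = (-N) mod T1
  171 = 7 * 23 + 10, so 171 mod 23 = 10
  (-171) mod 23 = (-10) mod 23 = 23 - 10 = 13
Mesh after 171 steps: gear-0 tooth 6 meets gear-1 tooth 13

Answer: 6 13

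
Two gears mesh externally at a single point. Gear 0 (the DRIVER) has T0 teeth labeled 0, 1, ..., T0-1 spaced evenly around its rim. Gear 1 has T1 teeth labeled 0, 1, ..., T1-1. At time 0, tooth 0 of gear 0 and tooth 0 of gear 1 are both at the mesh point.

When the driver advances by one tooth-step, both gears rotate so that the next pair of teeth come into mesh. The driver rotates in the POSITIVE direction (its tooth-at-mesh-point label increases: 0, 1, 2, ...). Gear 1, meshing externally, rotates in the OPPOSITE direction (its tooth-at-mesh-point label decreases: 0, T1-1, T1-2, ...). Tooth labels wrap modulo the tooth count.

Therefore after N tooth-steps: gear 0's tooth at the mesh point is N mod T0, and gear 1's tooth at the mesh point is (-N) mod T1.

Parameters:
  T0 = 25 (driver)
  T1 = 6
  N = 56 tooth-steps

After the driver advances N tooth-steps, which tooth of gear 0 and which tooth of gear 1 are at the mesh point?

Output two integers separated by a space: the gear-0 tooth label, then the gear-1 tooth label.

Gear 0 (driver, T0=25): tooth at mesh = N mod T0
  56 = 2 * 25 + 6, so 56 mod 25 = 6
  gear 0 tooth = 6
Gear 1 (driven, T1=6): tooth at mesh = (-N) mod T1
  56 = 9 * 6 + 2, so 56 mod 6 = 2
  (-56) mod 6 = (-2) mod 6 = 6 - 2 = 4
Mesh after 56 steps: gear-0 tooth 6 meets gear-1 tooth 4

Answer: 6 4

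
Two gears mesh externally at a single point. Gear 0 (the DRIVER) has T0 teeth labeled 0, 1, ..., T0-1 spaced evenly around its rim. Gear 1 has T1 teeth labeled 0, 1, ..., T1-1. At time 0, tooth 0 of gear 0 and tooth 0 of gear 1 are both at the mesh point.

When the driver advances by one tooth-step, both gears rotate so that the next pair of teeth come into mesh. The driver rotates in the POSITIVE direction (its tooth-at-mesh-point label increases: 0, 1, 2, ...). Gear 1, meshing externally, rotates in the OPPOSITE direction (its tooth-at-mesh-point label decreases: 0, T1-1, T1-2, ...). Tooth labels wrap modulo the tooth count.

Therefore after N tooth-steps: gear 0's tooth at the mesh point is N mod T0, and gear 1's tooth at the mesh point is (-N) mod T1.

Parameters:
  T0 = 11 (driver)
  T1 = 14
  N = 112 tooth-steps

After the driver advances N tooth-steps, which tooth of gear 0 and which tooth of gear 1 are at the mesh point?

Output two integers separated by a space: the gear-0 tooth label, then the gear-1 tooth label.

Gear 0 (driver, T0=11): tooth at mesh = N mod T0
  112 = 10 * 11 + 2, so 112 mod 11 = 2
  gear 0 tooth = 2
Gear 1 (driven, T1=14): tooth at mesh = (-N) mod T1
  112 = 8 * 14 + 0, so 112 mod 14 = 0
  (-112) mod 14 = 0
Mesh after 112 steps: gear-0 tooth 2 meets gear-1 tooth 0

Answer: 2 0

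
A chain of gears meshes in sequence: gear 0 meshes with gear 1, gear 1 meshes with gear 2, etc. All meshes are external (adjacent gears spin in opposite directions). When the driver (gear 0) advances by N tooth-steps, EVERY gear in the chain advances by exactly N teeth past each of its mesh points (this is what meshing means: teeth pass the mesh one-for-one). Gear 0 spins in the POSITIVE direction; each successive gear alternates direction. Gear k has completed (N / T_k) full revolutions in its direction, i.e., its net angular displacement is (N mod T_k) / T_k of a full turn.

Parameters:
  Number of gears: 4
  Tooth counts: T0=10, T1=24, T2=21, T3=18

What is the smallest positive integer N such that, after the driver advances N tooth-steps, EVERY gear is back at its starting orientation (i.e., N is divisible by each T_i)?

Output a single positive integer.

Gear k returns to start when N is a multiple of T_k.
All gears at start simultaneously when N is a common multiple of [10, 24, 21, 18]; the smallest such N is lcm(10, 24, 21, 18).
Start: lcm = T0 = 10
Fold in T1=24: gcd(10, 24) = 2; lcm(10, 24) = 10 * 24 / 2 = 240 / 2 = 120
Fold in T2=21: gcd(120, 21) = 3; lcm(120, 21) = 120 * 21 / 3 = 2520 / 3 = 840
Fold in T3=18: gcd(840, 18) = 6; lcm(840, 18) = 840 * 18 / 6 = 15120 / 6 = 2520
Full cycle length = 2520

Answer: 2520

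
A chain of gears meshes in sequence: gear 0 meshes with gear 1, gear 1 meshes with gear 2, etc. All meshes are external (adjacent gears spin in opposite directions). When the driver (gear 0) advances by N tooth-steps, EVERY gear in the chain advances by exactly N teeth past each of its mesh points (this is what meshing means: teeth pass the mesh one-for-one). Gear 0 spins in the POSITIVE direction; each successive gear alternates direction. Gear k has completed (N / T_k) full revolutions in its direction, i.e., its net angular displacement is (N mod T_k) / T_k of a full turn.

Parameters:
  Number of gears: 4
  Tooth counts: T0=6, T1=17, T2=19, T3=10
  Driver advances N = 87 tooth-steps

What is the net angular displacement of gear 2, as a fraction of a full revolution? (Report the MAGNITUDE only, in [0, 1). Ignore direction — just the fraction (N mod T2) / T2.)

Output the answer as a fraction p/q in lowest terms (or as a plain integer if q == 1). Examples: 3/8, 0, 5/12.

Chain of 4 gears, tooth counts: [6, 17, 19, 10]
  gear 0: T0=6, direction=positive, advance = 87 mod 6 = 3 teeth = 3/6 turn
  gear 1: T1=17, direction=negative, advance = 87 mod 17 = 2 teeth = 2/17 turn
  gear 2: T2=19, direction=positive, advance = 87 mod 19 = 11 teeth = 11/19 turn
  gear 3: T3=10, direction=negative, advance = 87 mod 10 = 7 teeth = 7/10 turn
Gear 2: 87 mod 19 = 11
Fraction = 11 / 19 = 11/19 (gcd(11,19)=1) = 11/19

Answer: 11/19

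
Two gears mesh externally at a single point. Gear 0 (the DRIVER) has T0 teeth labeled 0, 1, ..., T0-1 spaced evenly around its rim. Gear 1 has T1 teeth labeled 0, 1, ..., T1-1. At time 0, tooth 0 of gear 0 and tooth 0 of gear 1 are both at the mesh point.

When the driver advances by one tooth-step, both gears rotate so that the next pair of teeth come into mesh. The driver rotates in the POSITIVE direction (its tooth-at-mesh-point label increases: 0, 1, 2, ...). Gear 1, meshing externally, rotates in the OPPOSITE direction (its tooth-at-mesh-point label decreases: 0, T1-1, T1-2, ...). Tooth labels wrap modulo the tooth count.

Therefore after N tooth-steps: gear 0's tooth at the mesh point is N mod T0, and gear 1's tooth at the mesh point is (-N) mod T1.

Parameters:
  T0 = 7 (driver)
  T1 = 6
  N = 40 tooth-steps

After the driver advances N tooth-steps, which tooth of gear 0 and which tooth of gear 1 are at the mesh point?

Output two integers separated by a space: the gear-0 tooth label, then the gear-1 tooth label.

Gear 0 (driver, T0=7): tooth at mesh = N mod T0
  40 = 5 * 7 + 5, so 40 mod 7 = 5
  gear 0 tooth = 5
Gear 1 (driven, T1=6): tooth at mesh = (-N) mod T1
  40 = 6 * 6 + 4, so 40 mod 6 = 4
  (-40) mod 6 = (-4) mod 6 = 6 - 4 = 2
Mesh after 40 steps: gear-0 tooth 5 meets gear-1 tooth 2

Answer: 5 2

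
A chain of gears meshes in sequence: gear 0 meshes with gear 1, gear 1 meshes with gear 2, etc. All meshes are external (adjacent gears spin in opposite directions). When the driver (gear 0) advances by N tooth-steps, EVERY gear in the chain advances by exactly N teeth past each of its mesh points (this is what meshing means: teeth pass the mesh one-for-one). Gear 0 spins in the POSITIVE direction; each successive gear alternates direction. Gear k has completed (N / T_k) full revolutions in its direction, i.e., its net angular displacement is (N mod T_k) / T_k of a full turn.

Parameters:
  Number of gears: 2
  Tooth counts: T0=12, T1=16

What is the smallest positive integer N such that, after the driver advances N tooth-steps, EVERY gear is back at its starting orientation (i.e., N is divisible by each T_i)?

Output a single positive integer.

Gear k returns to start when N is a multiple of T_k.
All gears at start simultaneously when N is a common multiple of [12, 16]; the smallest such N is lcm(12, 16).
Start: lcm = T0 = 12
Fold in T1=16: gcd(12, 16) = 4; lcm(12, 16) = 12 * 16 / 4 = 192 / 4 = 48
Full cycle length = 48

Answer: 48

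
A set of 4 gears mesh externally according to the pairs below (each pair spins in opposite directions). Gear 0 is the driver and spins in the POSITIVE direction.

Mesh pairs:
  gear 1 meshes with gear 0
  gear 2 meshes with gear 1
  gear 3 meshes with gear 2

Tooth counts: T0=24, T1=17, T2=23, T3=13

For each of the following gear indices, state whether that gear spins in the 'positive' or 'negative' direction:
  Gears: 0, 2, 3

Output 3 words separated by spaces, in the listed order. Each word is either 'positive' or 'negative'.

Gear 0 (driver): positive (depth 0)
  gear 1: meshes with gear 0 -> depth 1 -> negative (opposite of gear 0)
  gear 2: meshes with gear 1 -> depth 2 -> positive (opposite of gear 1)
  gear 3: meshes with gear 2 -> depth 3 -> negative (opposite of gear 2)
Queried indices 0, 2, 3 -> positive, positive, negative

Answer: positive positive negative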